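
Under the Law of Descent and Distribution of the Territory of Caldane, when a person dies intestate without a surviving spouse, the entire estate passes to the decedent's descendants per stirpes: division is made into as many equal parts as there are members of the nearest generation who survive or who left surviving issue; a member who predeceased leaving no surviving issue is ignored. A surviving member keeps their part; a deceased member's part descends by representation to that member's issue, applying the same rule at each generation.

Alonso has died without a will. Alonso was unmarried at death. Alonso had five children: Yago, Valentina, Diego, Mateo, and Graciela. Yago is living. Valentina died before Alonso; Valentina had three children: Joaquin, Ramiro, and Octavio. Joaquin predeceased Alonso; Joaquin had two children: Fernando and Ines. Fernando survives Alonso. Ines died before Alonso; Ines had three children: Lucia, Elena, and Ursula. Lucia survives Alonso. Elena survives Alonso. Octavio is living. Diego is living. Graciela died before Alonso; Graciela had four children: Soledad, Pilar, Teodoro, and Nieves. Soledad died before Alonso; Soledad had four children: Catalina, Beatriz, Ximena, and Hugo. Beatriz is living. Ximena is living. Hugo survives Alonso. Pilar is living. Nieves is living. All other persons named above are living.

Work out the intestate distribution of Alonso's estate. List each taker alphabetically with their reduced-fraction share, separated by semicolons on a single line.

Beatriz 1/80; Catalina 1/80; Diego 1/5; Elena 1/90; Fernando 1/30; Hugo 1/80; Lucia 1/90; Mateo 1/5; Nieves 1/20; Octavio 1/15; Pilar 1/20; Ramiro 1/15; Teodoro 1/20; Ursula 1/90; Ximena 1/80; Yago 1/5

There is no surviving spouse, so the entire estate passes to Alonso's descendants per stirpes.
The estate is divided into 5 equal shares of 1/5 among Yago, Valentina, Diego, Mateo, Graciela.
Yago is living and takes 1/5.
Valentina predeceased; the 1/5 allotted to Valentina's branch passes to Valentina's issue by representation.
The 1/5 is divided into 3 equal shares of 1/15 among Joaquin, Ramiro, Octavio.
Joaquin predeceased; the 1/15 allotted to Joaquin's branch passes to Joaquin's issue by representation.
The 1/15 is divided into 2 equal shares of 1/30 among Fernando, Ines.
Fernando is living and takes 1/30.
Ines predeceased; the 1/30 allotted to Ines's branch passes to Ines's issue by representation.
The 1/30 is divided into 3 equal shares of 1/90 among Lucia, Elena, Ursula.
Lucia is living and takes 1/90.
Elena is living and takes 1/90.
Ursula is living and takes 1/90.
Ramiro is living and takes 1/15.
Octavio is living and takes 1/15.
Diego is living and takes 1/5.
Mateo is living and takes 1/5.
Graciela predeceased; the 1/5 allotted to Graciela's branch passes to Graciela's issue by representation.
The 1/5 is divided into 4 equal shares of 1/20 among Soledad, Pilar, Teodoro, Nieves.
Soledad predeceased; the 1/20 allotted to Soledad's branch passes to Soledad's issue by representation.
The 1/20 is divided into 4 equal shares of 1/80 among Catalina, Beatriz, Ximena, Hugo.
Catalina is living and takes 1/80.
Beatriz is living and takes 1/80.
Ximena is living and takes 1/80.
Hugo is living and takes 1/80.
Pilar is living and takes 1/20.
Teodoro is living and takes 1/20.
Nieves is living and takes 1/20.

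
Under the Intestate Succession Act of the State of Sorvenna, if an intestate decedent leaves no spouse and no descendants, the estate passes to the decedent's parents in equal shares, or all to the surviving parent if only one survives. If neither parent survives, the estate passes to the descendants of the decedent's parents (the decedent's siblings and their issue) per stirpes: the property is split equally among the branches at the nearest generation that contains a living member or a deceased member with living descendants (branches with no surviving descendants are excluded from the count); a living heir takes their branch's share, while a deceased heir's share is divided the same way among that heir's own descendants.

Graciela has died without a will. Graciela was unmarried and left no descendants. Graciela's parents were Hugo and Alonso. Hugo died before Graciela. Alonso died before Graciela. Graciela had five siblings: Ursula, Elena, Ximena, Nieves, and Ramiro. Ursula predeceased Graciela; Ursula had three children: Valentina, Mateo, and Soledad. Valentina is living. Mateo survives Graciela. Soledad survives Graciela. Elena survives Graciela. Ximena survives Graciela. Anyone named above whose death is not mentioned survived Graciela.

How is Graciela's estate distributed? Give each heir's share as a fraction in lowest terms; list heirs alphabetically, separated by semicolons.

Neither parent survives and there are no descendants, so the estate passes to Graciela's siblings and their issue per stirpes.
The estate is divided into 5 equal shares of 1/5 among Ursula, Elena, Ximena, Nieves, Ramiro.
Ursula predeceased; the 1/5 allotted to Ursula's branch passes to Ursula's issue by representation.
The 1/5 is divided into 3 equal shares of 1/15 among Valentina, Mateo, Soledad.
Valentina is living and takes 1/15.
Mateo is living and takes 1/15.
Soledad is living and takes 1/15.
Elena is living and takes 1/5.
Ximena is living and takes 1/5.
Nieves is living and takes 1/5.
Ramiro is living and takes 1/5.

Elena 1/5; Mateo 1/15; Nieves 1/5; Ramiro 1/5; Soledad 1/15; Valentina 1/15; Ximena 1/5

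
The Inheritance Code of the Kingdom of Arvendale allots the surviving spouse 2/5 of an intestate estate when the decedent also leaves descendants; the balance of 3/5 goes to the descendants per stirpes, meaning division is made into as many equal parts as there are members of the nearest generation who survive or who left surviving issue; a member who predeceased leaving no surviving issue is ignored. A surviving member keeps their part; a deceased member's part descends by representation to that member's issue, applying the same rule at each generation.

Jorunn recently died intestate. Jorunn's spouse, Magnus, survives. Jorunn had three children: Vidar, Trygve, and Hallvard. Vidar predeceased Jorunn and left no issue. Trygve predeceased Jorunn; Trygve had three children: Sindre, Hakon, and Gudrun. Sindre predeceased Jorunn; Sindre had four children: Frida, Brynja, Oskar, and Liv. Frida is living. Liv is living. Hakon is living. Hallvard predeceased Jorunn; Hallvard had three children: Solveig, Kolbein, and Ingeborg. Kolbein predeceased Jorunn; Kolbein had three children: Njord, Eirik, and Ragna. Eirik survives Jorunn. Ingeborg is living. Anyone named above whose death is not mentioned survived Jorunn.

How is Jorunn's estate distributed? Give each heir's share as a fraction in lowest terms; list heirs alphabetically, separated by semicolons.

Brynja 1/40; Eirik 1/30; Frida 1/40; Gudrun 1/10; Hakon 1/10; Ingeborg 1/10; Liv 1/40; Magnus 2/5; Njord 1/30; Oskar 1/40; Ragna 1/30; Solveig 1/10

Magnus, as surviving spouse, takes 2/5.
The remaining 3/5 passes to Jorunn's descendants per stirpes.
Vidar left no surviving issue, so that branch lapses and is disregarded.
The 3/5 is divided into 2 equal shares of 3/10 among Trygve, Hallvard.
Trygve predeceased; the 3/10 allotted to Trygve's branch passes to Trygve's issue by representation.
The 3/10 is divided into 3 equal shares of 1/10 among Sindre, Hakon, Gudrun.
Sindre predeceased; the 1/10 allotted to Sindre's branch passes to Sindre's issue by representation.
The 1/10 is divided into 4 equal shares of 1/40 among Frida, Brynja, Oskar, Liv.
Frida is living and takes 1/40.
Brynja is living and takes 1/40.
Oskar is living and takes 1/40.
Liv is living and takes 1/40.
Hakon is living and takes 1/10.
Gudrun is living and takes 1/10.
Hallvard predeceased; the 3/10 allotted to Hallvard's branch passes to Hallvard's issue by representation.
The 3/10 is divided into 3 equal shares of 1/10 among Solveig, Kolbein, Ingeborg.
Solveig is living and takes 1/10.
Kolbein predeceased; the 1/10 allotted to Kolbein's branch passes to Kolbein's issue by representation.
The 1/10 is divided into 3 equal shares of 1/30 among Njord, Eirik, Ragna.
Njord is living and takes 1/30.
Eirik is living and takes 1/30.
Ragna is living and takes 1/30.
Ingeborg is living and takes 1/10.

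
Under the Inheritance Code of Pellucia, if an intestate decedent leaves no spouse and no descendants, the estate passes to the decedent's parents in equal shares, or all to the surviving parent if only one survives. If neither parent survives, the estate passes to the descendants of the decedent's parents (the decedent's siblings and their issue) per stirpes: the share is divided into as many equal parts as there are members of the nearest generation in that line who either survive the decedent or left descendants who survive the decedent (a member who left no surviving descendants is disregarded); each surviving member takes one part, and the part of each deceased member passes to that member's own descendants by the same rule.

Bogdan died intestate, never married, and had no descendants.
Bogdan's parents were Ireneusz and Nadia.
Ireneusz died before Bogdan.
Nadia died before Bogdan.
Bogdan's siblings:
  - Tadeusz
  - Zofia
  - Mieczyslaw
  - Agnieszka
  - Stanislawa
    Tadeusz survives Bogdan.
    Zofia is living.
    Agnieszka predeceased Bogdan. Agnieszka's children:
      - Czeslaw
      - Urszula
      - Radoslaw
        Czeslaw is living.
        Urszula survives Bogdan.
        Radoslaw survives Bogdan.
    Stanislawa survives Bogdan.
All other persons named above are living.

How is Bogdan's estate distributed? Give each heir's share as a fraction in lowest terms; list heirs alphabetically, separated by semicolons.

Neither parent survives and there are no descendants, so the estate passes to Bogdan's siblings and their issue per stirpes.
The estate is divided into 5 equal shares of 1/5 among Tadeusz, Zofia, Mieczyslaw, Agnieszka, Stanislawa.
Tadeusz is living and takes 1/5.
Zofia is living and takes 1/5.
Mieczyslaw is living and takes 1/5.
Agnieszka predeceased; the 1/5 allotted to Agnieszka's branch passes to Agnieszka's issue by representation.
The 1/5 is divided into 3 equal shares of 1/15 among Czeslaw, Urszula, Radoslaw.
Czeslaw is living and takes 1/15.
Urszula is living and takes 1/15.
Radoslaw is living and takes 1/15.
Stanislawa is living and takes 1/5.

Czeslaw 1/15; Mieczyslaw 1/5; Radoslaw 1/15; Stanislawa 1/5; Tadeusz 1/5; Urszula 1/15; Zofia 1/5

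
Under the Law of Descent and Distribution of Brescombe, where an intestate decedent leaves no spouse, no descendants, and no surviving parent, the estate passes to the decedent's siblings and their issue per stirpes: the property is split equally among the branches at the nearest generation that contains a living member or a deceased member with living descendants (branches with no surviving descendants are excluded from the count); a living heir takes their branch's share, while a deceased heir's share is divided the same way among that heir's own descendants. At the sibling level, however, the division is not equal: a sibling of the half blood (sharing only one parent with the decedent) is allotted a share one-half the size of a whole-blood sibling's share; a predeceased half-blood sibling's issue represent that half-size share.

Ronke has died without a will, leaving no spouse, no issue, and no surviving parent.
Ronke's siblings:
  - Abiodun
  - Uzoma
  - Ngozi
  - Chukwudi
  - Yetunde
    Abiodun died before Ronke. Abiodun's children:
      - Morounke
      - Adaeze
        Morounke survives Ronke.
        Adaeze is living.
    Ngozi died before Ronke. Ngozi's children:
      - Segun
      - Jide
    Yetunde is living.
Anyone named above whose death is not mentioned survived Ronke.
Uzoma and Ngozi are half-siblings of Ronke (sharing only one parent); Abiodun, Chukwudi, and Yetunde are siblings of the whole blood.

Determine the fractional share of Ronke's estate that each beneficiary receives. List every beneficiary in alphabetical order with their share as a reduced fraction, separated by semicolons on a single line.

No spouse, descendants, or parent survives, so the estate passes to Ronke's siblings per stirpes.
Half-blood siblings count for one-half the weight of whole-blood siblings at the initial division.
Dividing 1 in proportion to weights (total weight 4): Abiodun (weight 1) → 1/4; Uzoma (weight 1/2) → 1/8; Ngozi (weight 1/2) → 1/8; Chukwudi (weight 1) → 1/4; Yetunde (weight 1) → 1/4.
Abiodun predeceased; the 1/4 allotted to Abiodun's branch passes to Abiodun's issue by representation.
The 1/4 is divided into 2 equal shares of 1/8 among Morounke, Adaeze.
Morounke is living and takes 1/8.
Adaeze is living and takes 1/8.
Uzoma is living and takes 1/8.
Ngozi predeceased; the 1/8 allotted to Ngozi's branch passes to Ngozi's issue by representation.
The 1/8 is divided into 2 equal shares of 1/16 among Segun, Jide.
Segun is living and takes 1/16.
Jide is living and takes 1/16.
Chukwudi is living and takes 1/4.
Yetunde is living and takes 1/4.

Adaeze 1/8; Chukwudi 1/4; Jide 1/16; Morounke 1/8; Segun 1/16; Uzoma 1/8; Yetunde 1/4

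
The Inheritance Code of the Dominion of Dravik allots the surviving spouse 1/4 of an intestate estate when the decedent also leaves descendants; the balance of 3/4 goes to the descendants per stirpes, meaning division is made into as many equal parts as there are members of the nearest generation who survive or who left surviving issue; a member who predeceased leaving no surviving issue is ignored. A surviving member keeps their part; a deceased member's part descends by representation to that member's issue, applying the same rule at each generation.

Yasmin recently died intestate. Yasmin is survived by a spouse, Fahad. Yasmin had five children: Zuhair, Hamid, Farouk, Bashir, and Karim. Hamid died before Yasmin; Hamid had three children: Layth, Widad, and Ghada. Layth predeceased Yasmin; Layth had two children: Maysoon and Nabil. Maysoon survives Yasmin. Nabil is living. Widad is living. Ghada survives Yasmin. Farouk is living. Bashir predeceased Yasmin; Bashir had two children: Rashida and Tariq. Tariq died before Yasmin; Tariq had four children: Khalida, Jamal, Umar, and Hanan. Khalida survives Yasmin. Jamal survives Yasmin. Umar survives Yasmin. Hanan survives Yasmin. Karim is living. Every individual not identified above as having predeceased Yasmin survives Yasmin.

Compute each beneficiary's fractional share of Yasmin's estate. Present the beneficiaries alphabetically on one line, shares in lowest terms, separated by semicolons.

Fahad, as surviving spouse, takes 1/4.
The remaining 3/4 passes to Yasmin's descendants per stirpes.
The 3/4 is divided into 5 equal shares of 3/20 among Zuhair, Hamid, Farouk, Bashir, Karim.
Zuhair is living and takes 3/20.
Hamid predeceased; the 3/20 allotted to Hamid's branch passes to Hamid's issue by representation.
The 3/20 is divided into 3 equal shares of 1/20 among Layth, Widad, Ghada.
Layth predeceased; the 1/20 allotted to Layth's branch passes to Layth's issue by representation.
The 1/20 is divided into 2 equal shares of 1/40 among Maysoon, Nabil.
Maysoon is living and takes 1/40.
Nabil is living and takes 1/40.
Widad is living and takes 1/20.
Ghada is living and takes 1/20.
Farouk is living and takes 3/20.
Bashir predeceased; the 3/20 allotted to Bashir's branch passes to Bashir's issue by representation.
The 3/20 is divided into 2 equal shares of 3/40 among Rashida, Tariq.
Rashida is living and takes 3/40.
Tariq predeceased; the 3/40 allotted to Tariq's branch passes to Tariq's issue by representation.
The 3/40 is divided into 4 equal shares of 3/160 among Khalida, Jamal, Umar, Hanan.
Khalida is living and takes 3/160.
Jamal is living and takes 3/160.
Umar is living and takes 3/160.
Hanan is living and takes 3/160.
Karim is living and takes 3/20.

Fahad 1/4; Farouk 3/20; Ghada 1/20; Hanan 3/160; Jamal 3/160; Karim 3/20; Khalida 3/160; Maysoon 1/40; Nabil 1/40; Rashida 3/40; Umar 3/160; Widad 1/20; Zuhair 3/20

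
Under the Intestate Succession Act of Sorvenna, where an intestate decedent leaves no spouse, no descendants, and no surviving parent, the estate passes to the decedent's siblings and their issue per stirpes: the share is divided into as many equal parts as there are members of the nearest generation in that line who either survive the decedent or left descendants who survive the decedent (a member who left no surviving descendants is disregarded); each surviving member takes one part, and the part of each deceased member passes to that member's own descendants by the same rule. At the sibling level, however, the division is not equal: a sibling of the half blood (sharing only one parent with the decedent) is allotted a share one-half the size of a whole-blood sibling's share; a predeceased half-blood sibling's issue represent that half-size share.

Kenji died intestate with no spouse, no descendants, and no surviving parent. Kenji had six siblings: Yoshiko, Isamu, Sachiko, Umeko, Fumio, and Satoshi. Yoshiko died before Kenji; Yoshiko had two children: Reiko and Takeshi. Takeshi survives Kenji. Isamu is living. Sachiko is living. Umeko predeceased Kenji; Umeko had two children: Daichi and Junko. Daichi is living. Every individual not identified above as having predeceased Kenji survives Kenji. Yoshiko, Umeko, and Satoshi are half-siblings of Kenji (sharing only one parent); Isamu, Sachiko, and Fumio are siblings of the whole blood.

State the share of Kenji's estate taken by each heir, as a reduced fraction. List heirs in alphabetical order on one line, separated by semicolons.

No spouse, descendants, or parent survives, so the estate passes to Kenji's siblings per stirpes.
Half-blood siblings count for one-half the weight of whole-blood siblings at the initial division.
Dividing 1 in proportion to weights (total weight 9/2): Yoshiko (weight 1/2) → 1/9; Isamu (weight 1) → 2/9; Sachiko (weight 1) → 2/9; Umeko (weight 1/2) → 1/9; Fumio (weight 1) → 2/9; Satoshi (weight 1/2) → 1/9.
Yoshiko predeceased; the 1/9 allotted to Yoshiko's branch passes to Yoshiko's issue by representation.
The 1/9 is divided into 2 equal shares of 1/18 among Reiko, Takeshi.
Reiko is living and takes 1/18.
Takeshi is living and takes 1/18.
Isamu is living and takes 2/9.
Sachiko is living and takes 2/9.
Umeko predeceased; the 1/9 allotted to Umeko's branch passes to Umeko's issue by representation.
The 1/9 is divided into 2 equal shares of 1/18 among Daichi, Junko.
Daichi is living and takes 1/18.
Junko is living and takes 1/18.
Fumio is living and takes 2/9.
Satoshi is living and takes 1/9.

Daichi 1/18; Fumio 2/9; Isamu 2/9; Junko 1/18; Reiko 1/18; Sachiko 2/9; Satoshi 1/9; Takeshi 1/18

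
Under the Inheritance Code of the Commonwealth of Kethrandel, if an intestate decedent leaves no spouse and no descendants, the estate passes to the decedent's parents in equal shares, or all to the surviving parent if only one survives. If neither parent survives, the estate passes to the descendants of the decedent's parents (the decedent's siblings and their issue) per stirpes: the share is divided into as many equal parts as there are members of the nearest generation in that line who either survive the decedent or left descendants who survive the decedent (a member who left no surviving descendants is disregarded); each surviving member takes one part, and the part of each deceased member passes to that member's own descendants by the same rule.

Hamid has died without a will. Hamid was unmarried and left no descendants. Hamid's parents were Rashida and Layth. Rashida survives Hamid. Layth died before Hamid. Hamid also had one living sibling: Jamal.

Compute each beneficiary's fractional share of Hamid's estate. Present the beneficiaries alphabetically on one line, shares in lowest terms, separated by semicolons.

Only one parent, Rashida, survives, so Rashida takes the entire estate. The siblings take nothing because a surviving parent has priority.

Rashida 1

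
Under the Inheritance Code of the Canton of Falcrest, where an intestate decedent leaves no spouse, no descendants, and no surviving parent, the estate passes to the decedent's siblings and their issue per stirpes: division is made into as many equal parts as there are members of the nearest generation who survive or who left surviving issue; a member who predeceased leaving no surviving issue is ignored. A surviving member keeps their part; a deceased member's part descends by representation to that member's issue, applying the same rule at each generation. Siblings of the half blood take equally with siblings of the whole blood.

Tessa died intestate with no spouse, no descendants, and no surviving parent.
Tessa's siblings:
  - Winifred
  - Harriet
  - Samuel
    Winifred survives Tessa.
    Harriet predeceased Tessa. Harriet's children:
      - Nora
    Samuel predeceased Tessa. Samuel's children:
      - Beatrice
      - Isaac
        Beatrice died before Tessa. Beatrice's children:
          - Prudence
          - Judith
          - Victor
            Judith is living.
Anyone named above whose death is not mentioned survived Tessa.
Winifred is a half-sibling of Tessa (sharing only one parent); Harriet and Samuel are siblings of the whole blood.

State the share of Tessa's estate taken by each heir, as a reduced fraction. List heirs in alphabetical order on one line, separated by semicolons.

Isaac 1/6; Judith 1/18; Nora 1/3; Prudence 1/18; Victor 1/18; Winifred 1/3

No spouse, descendants, or parent survives, so the estate passes to Tessa's siblings per stirpes.
Half-blood and whole-blood siblings take equally under the stated rule.
The estate is divided into 3 equal shares of 1/3 among Winifred, Harriet, Samuel.
Winifred is living and takes 1/3.
Harriet predeceased; the 1/3 allotted to Harriet's branch passes to Harriet's issue by representation.
Nora is the sole taker at this level and receives the full 1/3.
Samuel predeceased; the 1/3 allotted to Samuel's branch passes to Samuel's issue by representation.
The 1/3 is divided into 2 equal shares of 1/6 among Beatrice, Isaac.
Beatrice predeceased; the 1/6 allotted to Beatrice's branch passes to Beatrice's issue by representation.
The 1/6 is divided into 3 equal shares of 1/18 among Prudence, Judith, Victor.
Prudence is living and takes 1/18.
Judith is living and takes 1/18.
Victor is living and takes 1/18.
Isaac is living and takes 1/6.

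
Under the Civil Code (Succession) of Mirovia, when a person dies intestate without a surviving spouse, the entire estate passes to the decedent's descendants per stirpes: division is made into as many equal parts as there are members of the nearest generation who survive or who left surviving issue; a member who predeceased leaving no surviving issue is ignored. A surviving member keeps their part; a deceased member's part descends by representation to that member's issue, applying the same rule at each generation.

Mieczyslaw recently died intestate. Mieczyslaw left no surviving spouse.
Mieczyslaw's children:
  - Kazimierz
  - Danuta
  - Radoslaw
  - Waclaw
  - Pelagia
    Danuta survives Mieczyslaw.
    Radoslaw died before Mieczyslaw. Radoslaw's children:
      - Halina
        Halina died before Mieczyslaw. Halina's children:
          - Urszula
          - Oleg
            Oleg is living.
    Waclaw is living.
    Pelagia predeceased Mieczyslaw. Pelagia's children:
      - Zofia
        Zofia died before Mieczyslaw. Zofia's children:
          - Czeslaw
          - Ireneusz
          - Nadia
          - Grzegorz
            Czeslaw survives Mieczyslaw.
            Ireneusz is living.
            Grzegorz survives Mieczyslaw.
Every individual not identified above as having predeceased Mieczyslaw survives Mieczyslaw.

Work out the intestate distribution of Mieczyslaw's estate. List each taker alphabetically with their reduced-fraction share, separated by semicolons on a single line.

Czeslaw 1/20; Danuta 1/5; Grzegorz 1/20; Ireneusz 1/20; Kazimierz 1/5; Nadia 1/20; Oleg 1/10; Urszula 1/10; Waclaw 1/5

There is no surviving spouse, so the entire estate passes to Mieczyslaw's descendants per stirpes.
The estate is divided into 5 equal shares of 1/5 among Kazimierz, Danuta, Radoslaw, Waclaw, Pelagia.
Kazimierz is living and takes 1/5.
Danuta is living and takes 1/5.
Radoslaw predeceased; the 1/5 allotted to Radoslaw's branch passes to Radoslaw's issue by representation.
Halina's line is the sole branch at this level, so the full 1/5 passes to Halina's issue by representation.
The 1/5 is divided into 2 equal shares of 1/10 among Urszula, Oleg.
Urszula is living and takes 1/10.
Oleg is living and takes 1/10.
Waclaw is living and takes 1/5.
Pelagia predeceased; the 1/5 allotted to Pelagia's branch passes to Pelagia's issue by representation.
Zofia's line is the sole branch at this level, so the full 1/5 passes to Zofia's issue by representation.
The 1/5 is divided into 4 equal shares of 1/20 among Czeslaw, Ireneusz, Nadia, Grzegorz.
Czeslaw is living and takes 1/20.
Ireneusz is living and takes 1/20.
Nadia is living and takes 1/20.
Grzegorz is living and takes 1/20.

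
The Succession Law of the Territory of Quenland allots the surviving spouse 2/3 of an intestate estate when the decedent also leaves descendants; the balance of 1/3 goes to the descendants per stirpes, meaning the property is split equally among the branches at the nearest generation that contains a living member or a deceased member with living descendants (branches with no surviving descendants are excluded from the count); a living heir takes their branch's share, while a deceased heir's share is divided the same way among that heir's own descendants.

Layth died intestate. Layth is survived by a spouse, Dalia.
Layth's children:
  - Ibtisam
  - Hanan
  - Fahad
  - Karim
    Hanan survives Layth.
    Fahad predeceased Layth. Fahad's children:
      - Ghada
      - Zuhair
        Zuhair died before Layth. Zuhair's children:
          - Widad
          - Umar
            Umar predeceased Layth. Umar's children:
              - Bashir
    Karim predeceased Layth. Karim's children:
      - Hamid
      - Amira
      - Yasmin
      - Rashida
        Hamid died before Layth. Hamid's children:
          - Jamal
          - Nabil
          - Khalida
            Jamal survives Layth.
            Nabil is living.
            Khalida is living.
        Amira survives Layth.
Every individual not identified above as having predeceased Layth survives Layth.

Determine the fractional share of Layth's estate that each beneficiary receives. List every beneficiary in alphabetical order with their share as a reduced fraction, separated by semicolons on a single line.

Dalia, as surviving spouse, takes 2/3.
The remaining 1/3 passes to Layth's descendants per stirpes.
The 1/3 is divided into 4 equal shares of 1/12 among Ibtisam, Hanan, Fahad, Karim.
Ibtisam is living and takes 1/12.
Hanan is living and takes 1/12.
Fahad predeceased; the 1/12 allotted to Fahad's branch passes to Fahad's issue by representation.
The 1/12 is divided into 2 equal shares of 1/24 among Ghada, Zuhair.
Ghada is living and takes 1/24.
Zuhair predeceased; the 1/24 allotted to Zuhair's branch passes to Zuhair's issue by representation.
The 1/24 is divided into 2 equal shares of 1/48 among Widad, Umar.
Widad is living and takes 1/48.
Umar predeceased; the 1/48 allotted to Umar's branch passes to Umar's issue by representation.
Bashir is the sole taker at this level and receives the full 1/48.
Karim predeceased; the 1/12 allotted to Karim's branch passes to Karim's issue by representation.
The 1/12 is divided into 4 equal shares of 1/48 among Hamid, Amira, Yasmin, Rashida.
Hamid predeceased; the 1/48 allotted to Hamid's branch passes to Hamid's issue by representation.
The 1/48 is divided into 3 equal shares of 1/144 among Jamal, Nabil, Khalida.
Jamal is living and takes 1/144.
Nabil is living and takes 1/144.
Khalida is living and takes 1/144.
Amira is living and takes 1/48.
Yasmin is living and takes 1/48.
Rashida is living and takes 1/48.

Amira 1/48; Bashir 1/48; Dalia 2/3; Ghada 1/24; Hanan 1/12; Ibtisam 1/12; Jamal 1/144; Khalida 1/144; Nabil 1/144; Rashida 1/48; Widad 1/48; Yasmin 1/48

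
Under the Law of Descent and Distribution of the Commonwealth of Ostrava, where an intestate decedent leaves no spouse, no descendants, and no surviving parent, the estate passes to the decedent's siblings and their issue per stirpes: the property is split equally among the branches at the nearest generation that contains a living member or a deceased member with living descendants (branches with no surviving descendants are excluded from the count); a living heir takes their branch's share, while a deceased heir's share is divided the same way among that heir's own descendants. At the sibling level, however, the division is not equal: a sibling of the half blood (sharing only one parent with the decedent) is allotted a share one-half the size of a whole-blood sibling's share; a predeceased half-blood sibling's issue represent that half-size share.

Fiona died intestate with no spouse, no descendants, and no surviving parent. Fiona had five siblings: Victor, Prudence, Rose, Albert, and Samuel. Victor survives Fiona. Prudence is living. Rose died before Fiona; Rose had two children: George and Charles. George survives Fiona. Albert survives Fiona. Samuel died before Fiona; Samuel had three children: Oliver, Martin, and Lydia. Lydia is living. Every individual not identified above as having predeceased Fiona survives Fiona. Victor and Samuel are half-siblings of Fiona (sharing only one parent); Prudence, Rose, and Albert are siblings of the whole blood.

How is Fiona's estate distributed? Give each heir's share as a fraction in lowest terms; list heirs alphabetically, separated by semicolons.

Albert 1/4; Charles 1/8; George 1/8; Lydia 1/24; Martin 1/24; Oliver 1/24; Prudence 1/4; Victor 1/8

No spouse, descendants, or parent survives, so the estate passes to Fiona's siblings per stirpes.
Half-blood siblings count for one-half the weight of whole-blood siblings at the initial division.
Dividing 1 in proportion to weights (total weight 4): Victor (weight 1/2) → 1/8; Prudence (weight 1) → 1/4; Rose (weight 1) → 1/4; Albert (weight 1) → 1/4; Samuel (weight 1/2) → 1/8.
Victor is living and takes 1/8.
Prudence is living and takes 1/4.
Rose predeceased; the 1/4 allotted to Rose's branch passes to Rose's issue by representation.
The 1/4 is divided into 2 equal shares of 1/8 among George, Charles.
George is living and takes 1/8.
Charles is living and takes 1/8.
Albert is living and takes 1/4.
Samuel predeceased; the 1/8 allotted to Samuel's branch passes to Samuel's issue by representation.
The 1/8 is divided into 3 equal shares of 1/24 among Oliver, Martin, Lydia.
Oliver is living and takes 1/24.
Martin is living and takes 1/24.
Lydia is living and takes 1/24.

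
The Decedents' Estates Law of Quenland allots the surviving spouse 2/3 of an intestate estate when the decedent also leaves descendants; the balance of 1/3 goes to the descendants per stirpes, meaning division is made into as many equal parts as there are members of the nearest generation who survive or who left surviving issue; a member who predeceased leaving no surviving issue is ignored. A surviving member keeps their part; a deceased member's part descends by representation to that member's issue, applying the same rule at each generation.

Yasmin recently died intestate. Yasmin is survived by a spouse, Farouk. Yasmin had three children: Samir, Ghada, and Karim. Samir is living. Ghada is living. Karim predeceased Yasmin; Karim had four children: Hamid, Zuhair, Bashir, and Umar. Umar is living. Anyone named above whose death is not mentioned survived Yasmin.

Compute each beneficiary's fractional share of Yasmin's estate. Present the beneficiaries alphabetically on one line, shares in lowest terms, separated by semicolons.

Farouk, as surviving spouse, takes 2/3.
The remaining 1/3 passes to Yasmin's descendants per stirpes.
The 1/3 is divided into 3 equal shares of 1/9 among Samir, Ghada, Karim.
Samir is living and takes 1/9.
Ghada is living and takes 1/9.
Karim predeceased; the 1/9 allotted to Karim's branch passes to Karim's issue by representation.
The 1/9 is divided into 4 equal shares of 1/36 among Hamid, Zuhair, Bashir, Umar.
Hamid is living and takes 1/36.
Zuhair is living and takes 1/36.
Bashir is living and takes 1/36.
Umar is living and takes 1/36.

Bashir 1/36; Farouk 2/3; Ghada 1/9; Hamid 1/36; Samir 1/9; Umar 1/36; Zuhair 1/36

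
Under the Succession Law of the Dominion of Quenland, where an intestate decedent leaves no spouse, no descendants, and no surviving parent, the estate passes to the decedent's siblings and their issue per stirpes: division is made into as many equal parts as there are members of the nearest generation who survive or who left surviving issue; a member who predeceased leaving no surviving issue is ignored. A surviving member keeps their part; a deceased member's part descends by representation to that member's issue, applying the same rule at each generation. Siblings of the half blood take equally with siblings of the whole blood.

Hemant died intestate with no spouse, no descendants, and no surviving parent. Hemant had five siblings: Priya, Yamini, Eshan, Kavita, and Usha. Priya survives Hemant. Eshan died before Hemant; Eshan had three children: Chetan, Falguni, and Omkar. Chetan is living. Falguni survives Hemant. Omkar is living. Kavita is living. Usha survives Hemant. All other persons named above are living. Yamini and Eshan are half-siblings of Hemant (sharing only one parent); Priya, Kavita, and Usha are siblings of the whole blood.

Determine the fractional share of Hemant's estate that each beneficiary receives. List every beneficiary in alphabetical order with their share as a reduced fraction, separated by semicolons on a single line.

No spouse, descendants, or parent survives, so the estate passes to Hemant's siblings per stirpes.
Half-blood and whole-blood siblings take equally under the stated rule.
The estate is divided into 5 equal shares of 1/5 among Priya, Yamini, Eshan, Kavita, Usha.
Priya is living and takes 1/5.
Yamini is living and takes 1/5.
Eshan predeceased; the 1/5 allotted to Eshan's branch passes to Eshan's issue by representation.
The 1/5 is divided into 3 equal shares of 1/15 among Chetan, Falguni, Omkar.
Chetan is living and takes 1/15.
Falguni is living and takes 1/15.
Omkar is living and takes 1/15.
Kavita is living and takes 1/5.
Usha is living and takes 1/5.

Chetan 1/15; Falguni 1/15; Kavita 1/5; Omkar 1/15; Priya 1/5; Usha 1/5; Yamini 1/5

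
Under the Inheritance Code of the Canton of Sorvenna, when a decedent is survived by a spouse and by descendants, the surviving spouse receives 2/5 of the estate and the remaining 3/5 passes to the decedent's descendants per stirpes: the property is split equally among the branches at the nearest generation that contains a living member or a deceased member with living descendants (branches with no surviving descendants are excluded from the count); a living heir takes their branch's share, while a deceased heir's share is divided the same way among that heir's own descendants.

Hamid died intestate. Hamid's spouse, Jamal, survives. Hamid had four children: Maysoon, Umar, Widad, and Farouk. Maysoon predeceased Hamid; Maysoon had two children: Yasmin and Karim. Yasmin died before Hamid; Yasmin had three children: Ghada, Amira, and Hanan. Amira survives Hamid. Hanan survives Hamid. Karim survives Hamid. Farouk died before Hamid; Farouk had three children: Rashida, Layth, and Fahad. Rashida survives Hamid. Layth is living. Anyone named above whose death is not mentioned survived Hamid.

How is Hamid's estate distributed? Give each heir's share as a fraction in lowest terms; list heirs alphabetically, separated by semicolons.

Amira 1/40; Fahad 1/20; Ghada 1/40; Hanan 1/40; Jamal 2/5; Karim 3/40; Layth 1/20; Rashida 1/20; Umar 3/20; Widad 3/20

Jamal, as surviving spouse, takes 2/5.
The remaining 3/5 passes to Hamid's descendants per stirpes.
The 3/5 is divided into 4 equal shares of 3/20 among Maysoon, Umar, Widad, Farouk.
Maysoon predeceased; the 3/20 allotted to Maysoon's branch passes to Maysoon's issue by representation.
The 3/20 is divided into 2 equal shares of 3/40 among Yasmin, Karim.
Yasmin predeceased; the 3/40 allotted to Yasmin's branch passes to Yasmin's issue by representation.
The 3/40 is divided into 3 equal shares of 1/40 among Ghada, Amira, Hanan.
Ghada is living and takes 1/40.
Amira is living and takes 1/40.
Hanan is living and takes 1/40.
Karim is living and takes 3/40.
Umar is living and takes 3/20.
Widad is living and takes 3/20.
Farouk predeceased; the 3/20 allotted to Farouk's branch passes to Farouk's issue by representation.
The 3/20 is divided into 3 equal shares of 1/20 among Rashida, Layth, Fahad.
Rashida is living and takes 1/20.
Layth is living and takes 1/20.
Fahad is living and takes 1/20.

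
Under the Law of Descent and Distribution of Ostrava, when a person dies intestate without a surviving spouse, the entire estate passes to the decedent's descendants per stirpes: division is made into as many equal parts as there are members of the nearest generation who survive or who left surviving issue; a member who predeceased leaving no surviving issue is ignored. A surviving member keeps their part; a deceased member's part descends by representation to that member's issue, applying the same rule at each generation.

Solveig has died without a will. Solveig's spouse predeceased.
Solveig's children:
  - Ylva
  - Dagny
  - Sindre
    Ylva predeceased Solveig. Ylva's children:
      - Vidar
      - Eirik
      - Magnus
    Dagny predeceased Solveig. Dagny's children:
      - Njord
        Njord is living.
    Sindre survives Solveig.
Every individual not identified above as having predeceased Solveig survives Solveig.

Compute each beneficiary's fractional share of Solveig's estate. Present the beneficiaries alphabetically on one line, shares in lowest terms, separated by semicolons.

Eirik 1/9; Magnus 1/9; Njord 1/3; Sindre 1/3; Vidar 1/9

There is no surviving spouse, so the entire estate passes to Solveig's descendants per stirpes.
The estate is divided into 3 equal shares of 1/3 among Ylva, Dagny, Sindre.
Ylva predeceased; the 1/3 allotted to Ylva's branch passes to Ylva's issue by representation.
The 1/3 is divided into 3 equal shares of 1/9 among Vidar, Eirik, Magnus.
Vidar is living and takes 1/9.
Eirik is living and takes 1/9.
Magnus is living and takes 1/9.
Dagny predeceased; the 1/3 allotted to Dagny's branch passes to Dagny's issue by representation.
Njord is the sole taker at this level and receives the full 1/3.
Sindre is living and takes 1/3.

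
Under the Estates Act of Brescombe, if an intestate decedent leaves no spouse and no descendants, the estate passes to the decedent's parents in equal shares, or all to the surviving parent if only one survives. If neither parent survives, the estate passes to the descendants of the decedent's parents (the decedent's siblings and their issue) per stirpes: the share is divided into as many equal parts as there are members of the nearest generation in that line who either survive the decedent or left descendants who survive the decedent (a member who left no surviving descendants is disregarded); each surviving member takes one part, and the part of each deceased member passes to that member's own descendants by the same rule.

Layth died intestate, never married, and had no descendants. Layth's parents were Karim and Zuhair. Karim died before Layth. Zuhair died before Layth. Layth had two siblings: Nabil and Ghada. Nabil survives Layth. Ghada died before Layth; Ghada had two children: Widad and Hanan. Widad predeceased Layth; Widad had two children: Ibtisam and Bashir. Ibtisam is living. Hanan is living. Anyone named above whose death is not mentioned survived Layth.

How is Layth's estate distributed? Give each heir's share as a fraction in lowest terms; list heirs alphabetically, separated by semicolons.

Neither parent survives and there are no descendants, so the estate passes to Layth's siblings and their issue per stirpes.
The estate is divided into 2 equal shares of 1/2 among Nabil, Ghada.
Nabil is living and takes 1/2.
Ghada predeceased; the 1/2 allotted to Ghada's branch passes to Ghada's issue by representation.
The 1/2 is divided into 2 equal shares of 1/4 among Widad, Hanan.
Widad predeceased; the 1/4 allotted to Widad's branch passes to Widad's issue by representation.
The 1/4 is divided into 2 equal shares of 1/8 among Ibtisam, Bashir.
Ibtisam is living and takes 1/8.
Bashir is living and takes 1/8.
Hanan is living and takes 1/4.

Bashir 1/8; Hanan 1/4; Ibtisam 1/8; Nabil 1/2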